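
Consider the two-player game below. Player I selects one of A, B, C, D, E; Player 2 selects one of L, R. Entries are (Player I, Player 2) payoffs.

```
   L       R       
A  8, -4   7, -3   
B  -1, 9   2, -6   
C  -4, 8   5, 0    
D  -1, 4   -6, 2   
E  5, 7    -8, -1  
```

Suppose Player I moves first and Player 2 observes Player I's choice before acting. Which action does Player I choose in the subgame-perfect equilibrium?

Player 2 best-responds to each possible Player I move:
- A: BR = R, leader payoff 7.
- B: BR = L, leader payoff -1.
- C: BR = L, leader payoff -4.
- D: BR = L, leader payoff -1.
- E: BR = L, leader payoff 5.
Player I's induced payoffs are 7, -1, -4, -1, 5, so Player I commits to A. Subgame-perfect outcome: (A, R) with payoffs (7, -3).

A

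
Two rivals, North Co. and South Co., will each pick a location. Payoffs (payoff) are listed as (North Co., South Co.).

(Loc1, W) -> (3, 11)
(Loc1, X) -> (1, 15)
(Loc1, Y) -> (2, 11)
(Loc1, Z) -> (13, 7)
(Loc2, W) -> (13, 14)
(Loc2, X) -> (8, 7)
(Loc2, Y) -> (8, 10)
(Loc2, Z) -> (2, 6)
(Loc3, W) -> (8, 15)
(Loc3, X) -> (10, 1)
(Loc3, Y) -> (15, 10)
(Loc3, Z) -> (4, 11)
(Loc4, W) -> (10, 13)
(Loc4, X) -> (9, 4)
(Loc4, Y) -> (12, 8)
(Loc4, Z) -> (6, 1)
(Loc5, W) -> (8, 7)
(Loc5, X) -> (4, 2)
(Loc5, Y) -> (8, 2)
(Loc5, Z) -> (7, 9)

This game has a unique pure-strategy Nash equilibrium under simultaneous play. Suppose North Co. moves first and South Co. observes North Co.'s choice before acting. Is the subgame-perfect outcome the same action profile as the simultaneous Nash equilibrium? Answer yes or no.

Solve by backward induction (North Co. leads).
- Loc1 → South Co. plays X (best of 11, 15, 11, 7); North Co. gets 1.
- Loc2 → South Co. plays W (best of 14, 7, 10, 6); North Co. gets 13.
- Loc3 → South Co. plays W (best of 15, 1, 10, 11); North Co. gets 8.
- Loc4 → South Co. plays W (best of 13, 4, 8, 1); North Co. gets 10.
- Loc5 → South Co. plays Z (best of 7, 2, 2, 9); North Co. gets 7.
Maximizing over 1, 13, 8, 10, 7, North Co. chooses Loc2. Subgame-perfect outcome: (Loc2, W) with payoffs (13, 14).
For the simultaneous game, intersect best replies.
North Co.'s best replies: W→Loc2; X→Loc3; Y→Loc3; Z→Loc1.
South Co.'s best replies: Loc1→X; Loc2→W; Loc3→W; Loc4→W; Loc5→Z.
The unique mutual best reply is (Loc2, W), giving (13, 14).
Sequential outcome (Loc2, W) coincides with the Nash profile (Loc2, W).

yes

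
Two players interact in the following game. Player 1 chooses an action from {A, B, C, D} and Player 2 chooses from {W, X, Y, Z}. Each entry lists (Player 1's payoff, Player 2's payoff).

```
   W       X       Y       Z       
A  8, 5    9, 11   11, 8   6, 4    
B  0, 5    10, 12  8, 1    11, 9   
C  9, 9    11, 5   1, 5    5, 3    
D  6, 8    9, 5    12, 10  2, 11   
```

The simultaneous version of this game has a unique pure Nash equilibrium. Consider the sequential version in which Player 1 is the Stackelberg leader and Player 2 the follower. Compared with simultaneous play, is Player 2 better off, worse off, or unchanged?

better off

Work backward from Player 2's decision.
- A: BR = X, leader payoff 9.
- B: BR = X, leader payoff 10.
- C: BR = W, leader payoff 9.
- D: BR = Z, leader payoff 2.
Maximizing over 9, 10, 9, 2, Player 1 chooses B. Subgame-perfect outcome: (B, X) with payoffs (10, 12).
Under simultaneous play:
Player 1's best replies: W→C; X→C; Y→D; Z→B.
Player 2's best replies: A→X; B→X; C→W; D→Z.
Only (C, W) has each player best-responding; Nash payoffs (9, 9).
Player 2 earns 12 sequentially versus 9 at the Nash outcome: better off.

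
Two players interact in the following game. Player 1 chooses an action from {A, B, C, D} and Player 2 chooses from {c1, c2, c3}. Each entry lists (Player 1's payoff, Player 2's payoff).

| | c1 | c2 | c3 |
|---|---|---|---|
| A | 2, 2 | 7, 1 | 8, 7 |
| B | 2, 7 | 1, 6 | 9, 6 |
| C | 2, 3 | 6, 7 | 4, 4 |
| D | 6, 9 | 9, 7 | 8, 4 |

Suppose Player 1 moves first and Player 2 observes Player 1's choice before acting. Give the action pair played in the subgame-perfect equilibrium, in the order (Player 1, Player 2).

(A, c3)

Backward induction with Player 1 moving first.
- A: BR = c3, leader payoff 8.
- B: BR = c1, leader payoff 2.
- C: BR = c2, leader payoff 6.
- D: BR = c1, leader payoff 6.
Player 1's induced payoffs are 8, 2, 6, 6, so Player 1 commits to A. Subgame-perfect outcome: (A, c3) with payoffs (8, 7).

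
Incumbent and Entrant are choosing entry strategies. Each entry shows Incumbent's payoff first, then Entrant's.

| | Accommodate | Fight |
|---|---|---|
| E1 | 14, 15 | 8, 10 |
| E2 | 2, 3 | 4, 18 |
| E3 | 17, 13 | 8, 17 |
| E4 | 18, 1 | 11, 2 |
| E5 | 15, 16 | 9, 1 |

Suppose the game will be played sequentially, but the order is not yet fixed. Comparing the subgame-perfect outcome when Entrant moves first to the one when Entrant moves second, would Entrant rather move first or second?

second

If Incumbent leads: Entrant's best replies are E1→Accommodate, E2→Fight, E3→Fight, E4→Fight, E5→Accommodate; Incumbent's induced payoffs 14, 4, 8, 11, 15; outcome (E5, Accommodate), payoffs (15, 16).
If Entrant leads: Incumbent's best replies are Accommodate→E4, Fight→E4; Entrant's induced payoffs 1, 2; outcome (E4, Fight), payoffs (11, 2).
Entrant gets 2 moving first and 16 moving second, so Entrant prefers to move second.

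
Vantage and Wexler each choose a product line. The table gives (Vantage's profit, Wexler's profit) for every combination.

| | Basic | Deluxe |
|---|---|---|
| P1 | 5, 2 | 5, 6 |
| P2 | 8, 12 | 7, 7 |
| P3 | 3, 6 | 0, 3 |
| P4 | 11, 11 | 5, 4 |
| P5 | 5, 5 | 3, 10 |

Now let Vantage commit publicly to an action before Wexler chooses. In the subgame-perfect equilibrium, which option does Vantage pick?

P4

Solve by backward induction (Vantage leads).
- P1 → Wexler plays Deluxe (best of 2, 6); Vantage gets 5.
- P2 → Wexler plays Basic (best of 12, 7); Vantage gets 8.
- P3 → Wexler plays Basic (best of 6, 3); Vantage gets 3.
- P4 → Wexler plays Basic (best of 11, 4); Vantage gets 11.
- P5 → Wexler plays Deluxe (best of 5, 10); Vantage gets 3.
Among 5, 8, 3, 11, 3, the best is 11 at P4. Subgame-perfect outcome: (P4, Basic) with payoffs (11, 11).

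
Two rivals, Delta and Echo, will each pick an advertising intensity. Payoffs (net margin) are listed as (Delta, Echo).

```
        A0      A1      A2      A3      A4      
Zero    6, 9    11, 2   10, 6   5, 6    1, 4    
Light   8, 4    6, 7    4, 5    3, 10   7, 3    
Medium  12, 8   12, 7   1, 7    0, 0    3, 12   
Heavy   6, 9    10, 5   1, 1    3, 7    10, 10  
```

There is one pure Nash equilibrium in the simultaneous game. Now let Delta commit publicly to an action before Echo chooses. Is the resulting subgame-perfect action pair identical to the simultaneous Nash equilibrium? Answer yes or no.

yes

Echo best-responds to each possible Delta move:
- Zero: BR = A0, leader payoff 6.
- Light: BR = A3, leader payoff 3.
- Medium: BR = A4, leader payoff 3.
- Heavy: BR = A4, leader payoff 10.
Maximizing over 6, 3, 3, 10, Delta chooses Heavy. Subgame-perfect outcome: (Heavy, A4) with payoffs (10, 10).
Under simultaneous play:
Delta's best replies: A0→Medium; A1→Medium; A2→Zero; A3→Zero; A4→Heavy.
Echo's best replies: Zero→A0; Light→A3; Medium→A4; Heavy→A4.
Only (Heavy, A4) has each player best-responding; Nash payoffs (10, 10).
Sequential outcome (Heavy, A4) coincides with the Nash profile (Heavy, A4).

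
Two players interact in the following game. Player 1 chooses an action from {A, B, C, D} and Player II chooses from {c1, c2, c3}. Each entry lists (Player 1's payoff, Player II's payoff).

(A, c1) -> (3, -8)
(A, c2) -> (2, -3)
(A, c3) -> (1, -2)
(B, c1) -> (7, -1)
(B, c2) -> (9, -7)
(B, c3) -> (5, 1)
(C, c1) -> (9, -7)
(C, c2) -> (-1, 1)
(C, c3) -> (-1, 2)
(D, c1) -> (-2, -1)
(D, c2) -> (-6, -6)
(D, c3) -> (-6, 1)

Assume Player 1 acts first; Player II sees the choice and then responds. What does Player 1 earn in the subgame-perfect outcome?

5

Solve by backward induction (Player 1 leads).
- A → Player II plays c3 (best of -8, -3, -2); Player 1 gets 1.
- B → Player II plays c3 (best of -1, -7, 1); Player 1 gets 5.
- C → Player II plays c3 (best of -7, 1, 2); Player 1 gets -1.
- D → Player II plays c3 (best of -1, -6, 1); Player 1 gets -6.
Among 1, 5, -1, -6, the best is 5 at B. Subgame-perfect outcome: (B, c3) with payoffs (5, 1).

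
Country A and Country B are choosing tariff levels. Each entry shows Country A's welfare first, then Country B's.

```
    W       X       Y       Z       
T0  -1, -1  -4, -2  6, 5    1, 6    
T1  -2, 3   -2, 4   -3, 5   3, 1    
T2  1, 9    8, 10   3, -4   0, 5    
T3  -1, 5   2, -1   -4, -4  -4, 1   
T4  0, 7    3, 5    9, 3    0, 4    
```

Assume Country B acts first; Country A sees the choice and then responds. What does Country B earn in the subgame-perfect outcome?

10

Work backward from Country A's decision.
- W → Country A plays T2 (best of -1, -2, 1, -1, 0); Country B gets 9.
- X → Country A plays T2 (best of -4, -2, 8, 2, 3); Country B gets 10.
- Y → Country A plays T4 (best of 6, -3, 3, -4, 9); Country B gets 3.
- Z → Country A plays T1 (best of 1, 3, 0, -4, 0); Country B gets 1.
Among 9, 10, 3, 1, the best is 10 at X. Subgame-perfect outcome: (T2, X) with payoffs (8, 10).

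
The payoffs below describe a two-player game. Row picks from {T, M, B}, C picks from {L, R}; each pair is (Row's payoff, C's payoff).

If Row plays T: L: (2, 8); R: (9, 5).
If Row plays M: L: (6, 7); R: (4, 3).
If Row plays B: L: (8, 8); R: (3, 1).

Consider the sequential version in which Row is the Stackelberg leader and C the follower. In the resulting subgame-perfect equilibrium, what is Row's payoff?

8

Backward induction with Row moving first.
- T → C plays L (best of 8, 5); Row gets 2.
- M → C plays L (best of 7, 3); Row gets 6.
- B → C plays L (best of 8, 1); Row gets 8.
Row's induced payoffs are 2, 6, 8, so Row commits to B. Subgame-perfect outcome: (B, L) with payoffs (8, 8).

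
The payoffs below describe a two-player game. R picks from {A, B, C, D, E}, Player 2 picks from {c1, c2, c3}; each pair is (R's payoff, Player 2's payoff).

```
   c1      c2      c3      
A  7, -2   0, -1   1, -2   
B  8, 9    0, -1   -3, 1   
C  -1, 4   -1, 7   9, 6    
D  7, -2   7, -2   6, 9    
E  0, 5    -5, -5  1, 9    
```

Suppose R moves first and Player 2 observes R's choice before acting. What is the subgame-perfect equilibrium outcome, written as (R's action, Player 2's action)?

Solve by backward induction (R leads).
- A → Player 2 plays c2 (best of -2, -1, -2); R gets 0.
- B → Player 2 plays c1 (best of 9, -1, 1); R gets 8.
- C → Player 2 plays c2 (best of 4, 7, 6); R gets -1.
- D → Player 2 plays c3 (best of -2, -2, 9); R gets 6.
- E → Player 2 plays c3 (best of 5, -5, 9); R gets 1.
Maximizing over 0, 8, -1, 6, 1, R chooses B. Subgame-perfect outcome: (B, c1) with payoffs (8, 9).

(B, c1)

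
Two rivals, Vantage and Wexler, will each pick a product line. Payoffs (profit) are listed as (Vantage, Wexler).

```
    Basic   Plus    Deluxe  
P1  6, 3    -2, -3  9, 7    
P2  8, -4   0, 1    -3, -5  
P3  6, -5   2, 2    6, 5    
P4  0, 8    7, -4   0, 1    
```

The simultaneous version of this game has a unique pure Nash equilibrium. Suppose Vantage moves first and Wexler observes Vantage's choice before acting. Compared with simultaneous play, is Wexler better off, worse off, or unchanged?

Solve by backward induction (Vantage leads).
- P1: Wexler compares 3, -3, 7 and picks Deluxe; Vantage would get 9.
- P2: Wexler compares -4, 1, -5 and picks Plus; Vantage would get 0.
- P3: Wexler compares -5, 2, 5 and picks Deluxe; Vantage would get 6.
- P4: Wexler compares 8, -4, 1 and picks Basic; Vantage would get 0.
Vantage's induced payoffs are 9, 0, 6, 0, so Vantage commits to P1. Subgame-perfect outcome: (P1, Deluxe) with payoffs (9, 7).
Under simultaneous play:
Vantage's best replies: Basic→P2; Plus→P4; Deluxe→P1.
Wexler's best replies: P1→Deluxe; P2→Plus; P3→Deluxe; P4→Basic.
The unique mutual best reply is (P1, Deluxe), giving (9, 7).
Wexler earns 7 sequentially versus 7 at the Nash outcome: unchanged.

unchanged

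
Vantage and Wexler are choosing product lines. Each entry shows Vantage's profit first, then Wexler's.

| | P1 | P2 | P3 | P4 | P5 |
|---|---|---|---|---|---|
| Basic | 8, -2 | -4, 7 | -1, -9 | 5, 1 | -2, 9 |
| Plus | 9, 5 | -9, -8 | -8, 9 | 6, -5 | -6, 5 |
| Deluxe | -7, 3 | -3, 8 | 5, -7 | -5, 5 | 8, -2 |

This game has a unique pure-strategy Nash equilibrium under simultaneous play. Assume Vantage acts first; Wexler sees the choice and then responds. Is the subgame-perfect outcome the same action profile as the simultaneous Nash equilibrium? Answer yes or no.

Work backward from Wexler's decision.
- Basic: BR = P5, leader payoff -2.
- Plus: BR = P3, leader payoff -8.
- Deluxe: BR = P2, leader payoff -3.
Vantage's induced payoffs are -2, -8, -3, so Vantage commits to Basic. Subgame-perfect outcome: (Basic, P5) with payoffs (-2, 9).
For the simultaneous game, intersect best replies.
Vantage's best replies: P1→Plus; P2→Deluxe; P3→Deluxe; P4→Plus; P5→Deluxe.
Wexler's best replies: Basic→P5; Plus→P3; Deluxe→P2.
Only (Deluxe, P2) has each player best-responding; Nash payoffs (-3, 8).
Sequential outcome (Basic, P5) differs from the Nash profile (Deluxe, P2).

no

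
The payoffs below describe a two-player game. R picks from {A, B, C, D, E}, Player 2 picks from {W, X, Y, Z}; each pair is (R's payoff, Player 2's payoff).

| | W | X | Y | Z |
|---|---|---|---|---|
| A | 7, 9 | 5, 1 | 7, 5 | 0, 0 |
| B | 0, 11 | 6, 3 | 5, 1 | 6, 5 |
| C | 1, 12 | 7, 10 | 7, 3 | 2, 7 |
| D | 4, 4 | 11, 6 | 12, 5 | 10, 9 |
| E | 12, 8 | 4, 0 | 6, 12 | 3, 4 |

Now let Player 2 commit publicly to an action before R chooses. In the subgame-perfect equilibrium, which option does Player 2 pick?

Work backward from R's decision.
- W: R compares 7, 0, 1, 4, 12 and picks E; Player 2 would get 8.
- X: R compares 5, 6, 7, 11, 4 and picks D; Player 2 would get 6.
- Y: R compares 7, 5, 7, 12, 6 and picks D; Player 2 would get 5.
- Z: R compares 0, 6, 2, 10, 3 and picks D; Player 2 would get 9.
Maximizing over 8, 6, 5, 9, Player 2 chooses Z. Subgame-perfect outcome: (D, Z) with payoffs (10, 9).

Z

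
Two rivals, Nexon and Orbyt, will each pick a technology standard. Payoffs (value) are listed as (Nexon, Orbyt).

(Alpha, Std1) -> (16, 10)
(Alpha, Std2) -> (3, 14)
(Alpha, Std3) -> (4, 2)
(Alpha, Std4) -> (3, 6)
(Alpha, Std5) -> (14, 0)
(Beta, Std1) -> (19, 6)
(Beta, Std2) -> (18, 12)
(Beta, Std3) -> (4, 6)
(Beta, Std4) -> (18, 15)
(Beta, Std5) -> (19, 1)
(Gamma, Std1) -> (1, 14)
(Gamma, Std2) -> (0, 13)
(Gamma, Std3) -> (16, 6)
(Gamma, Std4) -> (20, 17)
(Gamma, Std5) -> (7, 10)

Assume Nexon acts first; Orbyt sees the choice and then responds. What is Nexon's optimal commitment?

Gamma

Work backward from Orbyt's decision.
- Alpha: BR = Std2, leader payoff 3.
- Beta: BR = Std4, leader payoff 18.
- Gamma: BR = Std4, leader payoff 20.
Among 3, 18, 20, the best is 20 at Gamma. Subgame-perfect outcome: (Gamma, Std4) with payoffs (20, 17).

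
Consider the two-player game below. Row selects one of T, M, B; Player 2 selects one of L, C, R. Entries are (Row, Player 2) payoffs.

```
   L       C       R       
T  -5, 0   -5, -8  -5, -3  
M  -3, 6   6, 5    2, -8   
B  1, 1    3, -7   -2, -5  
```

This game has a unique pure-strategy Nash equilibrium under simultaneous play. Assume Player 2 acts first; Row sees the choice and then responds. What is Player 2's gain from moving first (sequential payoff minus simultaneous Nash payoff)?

Backward induction with Player 2 moving first.
- L: Row compares -5, -3, 1 and picks B; Player 2 would get 1.
- C: Row compares -5, 6, 3 and picks M; Player 2 would get 5.
- R: Row compares -5, 2, -2 and picks M; Player 2 would get -8.
Among 1, 5, -8, the best is 5 at C. Subgame-perfect outcome: (M, C) with payoffs (6, 5).
Now find the simultaneous Nash equilibrium.
Row's best replies: L→B; C→M; R→M.
Player 2's best replies: T→L; M→L; B→L.
The unique mutual best reply is (B, L), giving (1, 1).
Player 2's commitment gain: 5 − 1 = 4.

4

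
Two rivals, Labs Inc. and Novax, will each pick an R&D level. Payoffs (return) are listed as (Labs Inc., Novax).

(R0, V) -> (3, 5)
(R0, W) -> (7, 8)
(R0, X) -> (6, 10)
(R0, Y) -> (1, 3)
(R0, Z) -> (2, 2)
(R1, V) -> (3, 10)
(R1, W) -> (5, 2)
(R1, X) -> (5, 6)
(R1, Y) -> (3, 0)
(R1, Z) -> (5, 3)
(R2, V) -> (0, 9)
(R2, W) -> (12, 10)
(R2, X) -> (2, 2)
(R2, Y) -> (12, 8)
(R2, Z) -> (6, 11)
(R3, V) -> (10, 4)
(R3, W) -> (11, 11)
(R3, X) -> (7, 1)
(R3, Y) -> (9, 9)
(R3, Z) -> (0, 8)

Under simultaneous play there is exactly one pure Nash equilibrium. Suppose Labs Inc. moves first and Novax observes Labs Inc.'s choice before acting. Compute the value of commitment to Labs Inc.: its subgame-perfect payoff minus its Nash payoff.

5

Novax best-responds to each possible Labs Inc. move:
- R0 → Novax plays X (best of 5, 8, 10, 3, 2); Labs Inc. gets 6.
- R1 → Novax plays V (best of 10, 2, 6, 0, 3); Labs Inc. gets 3.
- R2 → Novax plays Z (best of 9, 10, 2, 8, 11); Labs Inc. gets 6.
- R3 → Novax plays W (best of 4, 11, 1, 9, 8); Labs Inc. gets 11.
Among 6, 3, 6, 11, the best is 11 at R3. Subgame-perfect outcome: (R3, W) with payoffs (11, 11).
Now find the simultaneous Nash equilibrium.
Labs Inc.'s best replies: V→R3; W→R2; X→R3; Y→R2; Z→R2.
Novax's best replies: R0→X; R1→V; R2→Z; R3→W.
The unique mutual best reply is (R2, Z), giving (6, 11).
Labs Inc.'s commitment gain: 11 − 6 = 5.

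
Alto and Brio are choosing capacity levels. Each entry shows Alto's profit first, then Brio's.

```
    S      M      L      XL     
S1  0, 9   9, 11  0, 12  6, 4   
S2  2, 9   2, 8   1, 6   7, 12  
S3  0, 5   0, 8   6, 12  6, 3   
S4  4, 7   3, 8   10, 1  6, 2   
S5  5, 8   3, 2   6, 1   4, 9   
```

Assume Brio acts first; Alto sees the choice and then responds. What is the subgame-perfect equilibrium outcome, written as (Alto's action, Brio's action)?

Backward induction with Brio moving first.
- S: Alto compares 0, 2, 0, 4, 5 and picks S5; Brio would get 8.
- M: Alto compares 9, 2, 0, 3, 3 and picks S1; Brio would get 11.
- L: Alto compares 0, 1, 6, 10, 6 and picks S4; Brio would get 1.
- XL: Alto compares 6, 7, 6, 6, 4 and picks S2; Brio would get 12.
Brio's induced payoffs are 8, 11, 1, 12, so Brio commits to XL. Subgame-perfect outcome: (S2, XL) with payoffs (7, 12).

(S2, XL)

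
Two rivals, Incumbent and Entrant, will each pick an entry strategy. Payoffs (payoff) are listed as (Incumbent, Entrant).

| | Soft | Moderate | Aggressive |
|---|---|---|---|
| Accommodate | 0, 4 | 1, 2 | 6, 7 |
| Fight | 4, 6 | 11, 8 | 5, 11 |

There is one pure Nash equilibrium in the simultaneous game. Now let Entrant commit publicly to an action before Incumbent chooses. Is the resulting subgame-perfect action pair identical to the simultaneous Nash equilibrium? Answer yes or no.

no

Work backward from Incumbent's decision.
- Soft: BR = Fight, leader payoff 6.
- Moderate: BR = Fight, leader payoff 8.
- Aggressive: BR = Accommodate, leader payoff 7.
Entrant's induced payoffs are 6, 8, 7, so Entrant commits to Moderate. Subgame-perfect outcome: (Fight, Moderate) with payoffs (11, 8).
Under simultaneous play:
Incumbent's best replies: Soft→Fight; Moderate→Fight; Aggressive→Accommodate.
Entrant's best replies: Accommodate→Aggressive; Fight→Aggressive.
Only (Accommodate, Aggressive) has each player best-responding; Nash payoffs (6, 7).
Sequential outcome (Fight, Moderate) differs from the Nash profile (Accommodate, Aggressive).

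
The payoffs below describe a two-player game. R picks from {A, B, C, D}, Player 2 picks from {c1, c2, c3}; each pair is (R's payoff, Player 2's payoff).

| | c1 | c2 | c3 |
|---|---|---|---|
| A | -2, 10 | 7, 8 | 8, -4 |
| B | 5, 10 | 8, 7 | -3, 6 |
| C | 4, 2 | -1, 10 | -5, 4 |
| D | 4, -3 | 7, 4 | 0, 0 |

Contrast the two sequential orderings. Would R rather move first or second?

first

If R leads: Player 2's best replies are A→c1, B→c1, C→c2, D→c2; R's induced payoffs -2, 5, -1, 7; outcome (D, c2), payoffs (7, 4).
If Player 2 leads: R's best replies are c1→B, c2→B, c3→A; Player 2's induced payoffs 10, 7, -4; outcome (B, c1), payoffs (5, 10).
R gets 7 moving first and 5 moving second, so R prefers to move first.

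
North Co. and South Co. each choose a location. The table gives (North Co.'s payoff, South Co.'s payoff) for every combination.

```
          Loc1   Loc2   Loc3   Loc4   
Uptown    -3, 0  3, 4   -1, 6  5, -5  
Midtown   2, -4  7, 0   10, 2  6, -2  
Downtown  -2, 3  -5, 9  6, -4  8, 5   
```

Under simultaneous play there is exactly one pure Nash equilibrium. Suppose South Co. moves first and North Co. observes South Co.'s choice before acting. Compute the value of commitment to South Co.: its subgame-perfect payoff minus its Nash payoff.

3

North Co. best-responds to each possible South Co. move:
- Loc1: BR = Midtown, leader payoff -4.
- Loc2: BR = Midtown, leader payoff 0.
- Loc3: BR = Midtown, leader payoff 2.
- Loc4: BR = Downtown, leader payoff 5.
Maximizing over -4, 0, 2, 5, South Co. chooses Loc4. Subgame-perfect outcome: (Downtown, Loc4) with payoffs (8, 5).
Now find the simultaneous Nash equilibrium.
North Co.'s best replies: Loc1→Midtown; Loc2→Midtown; Loc3→Midtown; Loc4→Downtown.
South Co.'s best replies: Uptown→Loc3; Midtown→Loc3; Downtown→Loc2.
Only (Midtown, Loc3) has each player best-responding; Nash payoffs (10, 2).
South Co.'s commitment gain: 5 − 2 = 3.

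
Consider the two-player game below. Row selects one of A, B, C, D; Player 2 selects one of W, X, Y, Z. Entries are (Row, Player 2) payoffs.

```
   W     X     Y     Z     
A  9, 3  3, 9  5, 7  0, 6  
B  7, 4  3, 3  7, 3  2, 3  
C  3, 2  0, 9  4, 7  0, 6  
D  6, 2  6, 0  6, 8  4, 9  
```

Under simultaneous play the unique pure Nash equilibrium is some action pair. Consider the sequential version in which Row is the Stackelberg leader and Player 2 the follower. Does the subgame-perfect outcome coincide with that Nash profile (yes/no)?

Solve by backward induction (Row leads).
- A: Player 2 compares 3, 9, 7, 6 and picks X; Row would get 3.
- B: Player 2 compares 4, 3, 3, 3 and picks W; Row would get 7.
- C: Player 2 compares 2, 9, 7, 6 and picks X; Row would get 0.
- D: Player 2 compares 2, 0, 8, 9 and picks Z; Row would get 4.
Among 3, 7, 0, 4, the best is 7 at B. Subgame-perfect outcome: (B, W) with payoffs (7, 4).
Now find the simultaneous Nash equilibrium.
Row's best replies: W→A; X→D; Y→B; Z→D.
Player 2's best replies: A→X; B→W; C→X; D→Z.
Only (D, Z) has each player best-responding; Nash payoffs (4, 9).
Sequential outcome (B, W) differs from the Nash profile (D, Z).

no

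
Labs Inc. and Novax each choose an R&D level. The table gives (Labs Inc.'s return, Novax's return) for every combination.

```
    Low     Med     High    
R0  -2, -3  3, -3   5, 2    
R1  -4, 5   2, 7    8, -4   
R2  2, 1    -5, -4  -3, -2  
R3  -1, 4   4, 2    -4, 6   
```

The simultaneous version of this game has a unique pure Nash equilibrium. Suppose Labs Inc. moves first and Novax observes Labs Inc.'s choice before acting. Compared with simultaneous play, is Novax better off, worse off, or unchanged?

better off

Work backward from Novax's decision.
- R0: Novax compares -3, -3, 2 and picks High; Labs Inc. would get 5.
- R1: Novax compares 5, 7, -4 and picks Med; Labs Inc. would get 2.
- R2: Novax compares 1, -4, -2 and picks Low; Labs Inc. would get 2.
- R3: Novax compares 4, 2, 6 and picks High; Labs Inc. would get -4.
Labs Inc.'s induced payoffs are 5, 2, 2, -4, so Labs Inc. commits to R0. Subgame-perfect outcome: (R0, High) with payoffs (5, 2).
Now find the simultaneous Nash equilibrium.
Labs Inc.'s best replies: Low→R2; Med→R3; High→R1.
Novax's best replies: R0→High; R1→Med; R2→Low; R3→High.
Only (R2, Low) has each player best-responding; Nash payoffs (2, 1).
Novax earns 2 sequentially versus 1 at the Nash outcome: better off.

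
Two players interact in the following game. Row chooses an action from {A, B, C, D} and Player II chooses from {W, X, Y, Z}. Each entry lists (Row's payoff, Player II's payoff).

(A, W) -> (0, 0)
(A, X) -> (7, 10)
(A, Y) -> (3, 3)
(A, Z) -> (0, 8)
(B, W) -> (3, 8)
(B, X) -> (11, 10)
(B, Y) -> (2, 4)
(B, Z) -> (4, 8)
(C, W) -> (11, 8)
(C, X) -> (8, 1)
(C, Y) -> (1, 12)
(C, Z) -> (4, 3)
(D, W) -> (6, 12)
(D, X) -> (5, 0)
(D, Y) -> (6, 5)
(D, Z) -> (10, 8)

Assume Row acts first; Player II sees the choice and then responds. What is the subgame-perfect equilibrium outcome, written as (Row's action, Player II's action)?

(B, X)

Work backward from Player II's decision.
- A → Player II plays X (best of 0, 10, 3, 8); Row gets 7.
- B → Player II plays X (best of 8, 10, 4, 8); Row gets 11.
- C → Player II plays Y (best of 8, 1, 12, 3); Row gets 1.
- D → Player II plays W (best of 12, 0, 5, 8); Row gets 6.
Among 7, 11, 1, 6, the best is 11 at B. Subgame-perfect outcome: (B, X) with payoffs (11, 10).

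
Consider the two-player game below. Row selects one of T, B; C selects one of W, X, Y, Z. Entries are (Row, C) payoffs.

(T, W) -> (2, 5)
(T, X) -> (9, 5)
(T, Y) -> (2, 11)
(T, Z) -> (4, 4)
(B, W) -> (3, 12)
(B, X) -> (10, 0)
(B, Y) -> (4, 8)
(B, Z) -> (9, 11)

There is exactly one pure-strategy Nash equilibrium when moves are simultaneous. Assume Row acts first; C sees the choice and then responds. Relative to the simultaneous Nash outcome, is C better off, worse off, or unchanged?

Backward induction with Row moving first.
- T → C plays Y (best of 5, 5, 11, 4); Row gets 2.
- B → C plays W (best of 12, 0, 8, 11); Row gets 3.
Row's induced payoffs are 2, 3, so Row commits to B. Subgame-perfect outcome: (B, W) with payoffs (3, 12).
For the simultaneous game, intersect best replies.
Row's best replies: W→B; X→B; Y→B; Z→B.
C's best replies: T→Y; B→W.
The unique mutual best reply is (B, W), giving (3, 12).
C earns 12 sequentially versus 12 at the Nash outcome: unchanged.

unchanged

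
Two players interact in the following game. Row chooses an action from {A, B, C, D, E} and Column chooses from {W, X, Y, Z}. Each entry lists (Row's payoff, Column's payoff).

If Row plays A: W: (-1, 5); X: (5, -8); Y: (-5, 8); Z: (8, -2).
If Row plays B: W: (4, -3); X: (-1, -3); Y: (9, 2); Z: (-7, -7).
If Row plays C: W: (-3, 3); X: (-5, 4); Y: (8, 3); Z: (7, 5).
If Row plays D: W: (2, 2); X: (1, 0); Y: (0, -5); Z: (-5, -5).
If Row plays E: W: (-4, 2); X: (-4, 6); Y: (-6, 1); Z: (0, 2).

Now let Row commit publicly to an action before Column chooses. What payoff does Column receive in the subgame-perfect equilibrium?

2

Backward induction with Row moving first.
- A → Column plays Y (best of 5, -8, 8, -2); Row gets -5.
- B → Column plays Y (best of -3, -3, 2, -7); Row gets 9.
- C → Column plays Z (best of 3, 4, 3, 5); Row gets 7.
- D → Column plays W (best of 2, 0, -5, -5); Row gets 2.
- E → Column plays X (best of 2, 6, 1, 2); Row gets -4.
Among -5, 9, 7, 2, -4, the best is 9 at B. Subgame-perfect outcome: (B, Y) with payoffs (9, 2).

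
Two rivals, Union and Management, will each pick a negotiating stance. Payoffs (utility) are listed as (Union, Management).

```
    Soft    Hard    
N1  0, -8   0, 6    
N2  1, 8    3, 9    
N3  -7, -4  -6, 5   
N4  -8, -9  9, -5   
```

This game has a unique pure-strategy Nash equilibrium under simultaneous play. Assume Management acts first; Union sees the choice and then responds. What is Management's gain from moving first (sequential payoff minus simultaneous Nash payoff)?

13

Backward induction with Management moving first.
- Soft → Union plays N2 (best of 0, 1, -7, -8); Management gets 8.
- Hard → Union plays N4 (best of 0, 3, -6, 9); Management gets -5.
Maximizing over 8, -5, Management chooses Soft. Subgame-perfect outcome: (N2, Soft) with payoffs (1, 8).
Under simultaneous play:
Union's best replies: Soft→N2; Hard→N4.
Management's best replies: N1→Hard; N2→Hard; N3→Hard; N4→Hard.
Only (N4, Hard) has each player best-responding; Nash payoffs (9, -5).
Management's commitment gain: 8 − -5 = 13.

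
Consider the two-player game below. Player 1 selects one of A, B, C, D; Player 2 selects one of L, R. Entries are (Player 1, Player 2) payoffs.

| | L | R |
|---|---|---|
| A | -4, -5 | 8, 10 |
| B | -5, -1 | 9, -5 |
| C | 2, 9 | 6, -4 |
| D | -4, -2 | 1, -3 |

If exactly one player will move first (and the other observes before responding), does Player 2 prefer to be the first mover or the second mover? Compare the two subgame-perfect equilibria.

second

If Player 1 leads: Player 2's best replies are A→R, B→L, C→L, D→L; Player 1's induced payoffs 8, -5, 2, -4; outcome (A, R), payoffs (8, 10).
If Player 2 leads: Player 1's best replies are L→C, R→B; Player 2's induced payoffs 9, -5; outcome (C, L), payoffs (2, 9).
Player 2 gets 9 moving first and 10 moving second, so Player 2 prefers to move second.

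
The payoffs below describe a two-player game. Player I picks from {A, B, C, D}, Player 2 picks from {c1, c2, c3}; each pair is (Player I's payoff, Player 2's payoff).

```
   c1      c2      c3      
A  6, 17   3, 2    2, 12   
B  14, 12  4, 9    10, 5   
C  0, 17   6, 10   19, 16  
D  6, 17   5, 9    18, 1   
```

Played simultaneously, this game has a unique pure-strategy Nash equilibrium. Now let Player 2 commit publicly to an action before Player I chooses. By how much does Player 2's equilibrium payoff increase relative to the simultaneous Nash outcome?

4

Backward induction with Player 2 moving first.
- c1: Player I compares 6, 14, 0, 6 and picks B; Player 2 would get 12.
- c2: Player I compares 3, 4, 6, 5 and picks C; Player 2 would get 10.
- c3: Player I compares 2, 10, 19, 18 and picks C; Player 2 would get 16.
Among 12, 10, 16, the best is 16 at c3. Subgame-perfect outcome: (C, c3) with payoffs (19, 16).
Under simultaneous play:
Player I's best replies: c1→B; c2→C; c3→C.
Player 2's best replies: A→c1; B→c1; C→c1; D→c1.
The unique mutual best reply is (B, c1), giving (14, 12).
Player 2's commitment gain: 16 − 12 = 4.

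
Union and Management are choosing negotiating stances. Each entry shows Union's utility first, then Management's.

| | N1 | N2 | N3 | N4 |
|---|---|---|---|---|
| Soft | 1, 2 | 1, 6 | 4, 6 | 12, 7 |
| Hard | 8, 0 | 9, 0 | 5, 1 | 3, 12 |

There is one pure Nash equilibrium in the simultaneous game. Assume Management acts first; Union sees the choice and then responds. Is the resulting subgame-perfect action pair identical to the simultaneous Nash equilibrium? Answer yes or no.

yes

Union best-responds to each possible Management move:
- N1: BR = Hard, leader payoff 0.
- N2: BR = Hard, leader payoff 0.
- N3: BR = Hard, leader payoff 1.
- N4: BR = Soft, leader payoff 7.
Among 0, 0, 1, 7, the best is 7 at N4. Subgame-perfect outcome: (Soft, N4) with payoffs (12, 7).
Under simultaneous play:
Union's best replies: N1→Hard; N2→Hard; N3→Hard; N4→Soft.
Management's best replies: Soft→N4; Hard→N4.
Only (Soft, N4) has each player best-responding; Nash payoffs (12, 7).
Sequential outcome (Soft, N4) coincides with the Nash profile (Soft, N4).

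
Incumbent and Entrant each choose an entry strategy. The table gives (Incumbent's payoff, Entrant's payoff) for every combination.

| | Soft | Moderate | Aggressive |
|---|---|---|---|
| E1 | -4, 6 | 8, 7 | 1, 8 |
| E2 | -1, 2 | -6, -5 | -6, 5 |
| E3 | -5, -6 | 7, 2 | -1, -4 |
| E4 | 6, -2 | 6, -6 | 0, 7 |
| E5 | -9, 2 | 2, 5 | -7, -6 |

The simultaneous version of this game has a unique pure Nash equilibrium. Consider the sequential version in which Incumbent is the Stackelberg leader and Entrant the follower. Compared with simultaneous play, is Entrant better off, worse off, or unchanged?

worse off

Entrant best-responds to each possible Incumbent move:
- E1: BR = Aggressive, leader payoff 1.
- E2: BR = Aggressive, leader payoff -6.
- E3: BR = Moderate, leader payoff 7.
- E4: BR = Aggressive, leader payoff 0.
- E5: BR = Moderate, leader payoff 2.
Maximizing over 1, -6, 7, 0, 2, Incumbent chooses E3. Subgame-perfect outcome: (E3, Moderate) with payoffs (7, 2).
Now find the simultaneous Nash equilibrium.
Incumbent's best replies: Soft→E4; Moderate→E1; Aggressive→E1.
Entrant's best replies: E1→Aggressive; E2→Aggressive; E3→Moderate; E4→Aggressive; E5→Moderate.
Only (E1, Aggressive) has each player best-responding; Nash payoffs (1, 8).
Entrant earns 2 sequentially versus 8 at the Nash outcome: worse off.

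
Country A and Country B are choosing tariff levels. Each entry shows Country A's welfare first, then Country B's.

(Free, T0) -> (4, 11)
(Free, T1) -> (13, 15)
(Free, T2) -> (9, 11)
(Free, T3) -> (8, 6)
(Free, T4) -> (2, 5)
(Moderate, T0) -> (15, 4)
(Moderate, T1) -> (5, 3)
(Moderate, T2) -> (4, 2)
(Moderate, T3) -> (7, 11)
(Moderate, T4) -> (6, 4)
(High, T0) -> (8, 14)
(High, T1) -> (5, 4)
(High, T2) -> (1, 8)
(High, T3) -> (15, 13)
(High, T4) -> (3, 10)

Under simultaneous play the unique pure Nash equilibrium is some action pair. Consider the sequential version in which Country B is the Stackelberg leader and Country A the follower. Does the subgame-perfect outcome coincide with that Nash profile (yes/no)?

Solve by backward induction (Country B leads).
- T0: BR = Moderate, leader payoff 4.
- T1: BR = Free, leader payoff 15.
- T2: BR = Free, leader payoff 11.
- T3: BR = High, leader payoff 13.
- T4: BR = Moderate, leader payoff 4.
Maximizing over 4, 15, 11, 13, 4, Country B chooses T1. Subgame-perfect outcome: (Free, T1) with payoffs (13, 15).
Under simultaneous play:
Country A's best replies: T0→Moderate; T1→Free; T2→Free; T3→High; T4→Moderate.
Country B's best replies: Free→T1; Moderate→T3; High→T0.
Only (Free, T1) has each player best-responding; Nash payoffs (13, 15).
Sequential outcome (Free, T1) coincides with the Nash profile (Free, T1).

yes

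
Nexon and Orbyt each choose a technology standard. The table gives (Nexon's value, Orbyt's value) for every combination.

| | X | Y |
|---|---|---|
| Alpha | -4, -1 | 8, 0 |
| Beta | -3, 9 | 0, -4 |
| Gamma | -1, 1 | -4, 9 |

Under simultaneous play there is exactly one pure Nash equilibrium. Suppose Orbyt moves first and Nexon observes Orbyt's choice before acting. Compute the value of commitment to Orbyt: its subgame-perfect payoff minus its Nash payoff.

Work backward from Nexon's decision.
- X: Nexon compares -4, -3, -1 and picks Gamma; Orbyt would get 1.
- Y: Nexon compares 8, 0, -4 and picks Alpha; Orbyt would get 0.
Among 1, 0, the best is 1 at X. Subgame-perfect outcome: (Gamma, X) with payoffs (-1, 1).
Now find the simultaneous Nash equilibrium.
Nexon's best replies: X→Gamma; Y→Alpha.
Orbyt's best replies: Alpha→Y; Beta→X; Gamma→Y.
The unique mutual best reply is (Alpha, Y), giving (8, 0).
Orbyt's commitment gain: 1 − 0 = 1.

1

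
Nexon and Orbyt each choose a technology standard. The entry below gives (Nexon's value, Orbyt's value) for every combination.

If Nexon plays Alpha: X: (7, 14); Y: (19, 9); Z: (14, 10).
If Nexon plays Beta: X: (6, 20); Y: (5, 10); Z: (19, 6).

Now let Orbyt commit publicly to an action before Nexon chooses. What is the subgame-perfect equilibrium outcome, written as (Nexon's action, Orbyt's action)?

(Alpha, X)

Backward induction with Orbyt moving first.
- X: BR = Alpha, leader payoff 14.
- Y: BR = Alpha, leader payoff 9.
- Z: BR = Beta, leader payoff 6.
Maximizing over 14, 9, 6, Orbyt chooses X. Subgame-perfect outcome: (Alpha, X) with payoffs (7, 14).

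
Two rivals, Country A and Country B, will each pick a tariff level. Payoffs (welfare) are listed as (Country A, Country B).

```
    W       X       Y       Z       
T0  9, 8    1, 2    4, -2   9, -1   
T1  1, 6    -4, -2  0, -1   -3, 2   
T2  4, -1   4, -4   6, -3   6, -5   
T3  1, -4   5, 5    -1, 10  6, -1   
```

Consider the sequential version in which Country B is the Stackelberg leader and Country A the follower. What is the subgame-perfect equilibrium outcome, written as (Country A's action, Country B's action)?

(T0, W)

Backward induction with Country B moving first.
- W: Country A compares 9, 1, 4, 1 and picks T0; Country B would get 8.
- X: Country A compares 1, -4, 4, 5 and picks T3; Country B would get 5.
- Y: Country A compares 4, 0, 6, -1 and picks T2; Country B would get -3.
- Z: Country A compares 9, -3, 6, 6 and picks T0; Country B would get -1.
Maximizing over 8, 5, -3, -1, Country B chooses W. Subgame-perfect outcome: (T0, W) with payoffs (9, 8).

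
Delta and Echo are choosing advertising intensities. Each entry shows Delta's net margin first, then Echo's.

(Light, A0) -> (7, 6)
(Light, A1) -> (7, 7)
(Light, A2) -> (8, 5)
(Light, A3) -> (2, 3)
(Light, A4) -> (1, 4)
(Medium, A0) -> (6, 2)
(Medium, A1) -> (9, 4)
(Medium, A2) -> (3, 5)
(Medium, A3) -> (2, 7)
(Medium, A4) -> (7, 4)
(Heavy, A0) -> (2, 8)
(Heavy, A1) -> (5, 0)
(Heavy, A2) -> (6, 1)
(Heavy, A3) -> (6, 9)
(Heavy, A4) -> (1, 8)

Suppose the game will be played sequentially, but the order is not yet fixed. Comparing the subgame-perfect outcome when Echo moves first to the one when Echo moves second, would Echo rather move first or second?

If Delta leads: Echo's best replies are Light→A1, Medium→A3, Heavy→A3; Delta's induced payoffs 7, 2, 6; outcome (Light, A1), payoffs (7, 7).
If Echo leads: Delta's best replies are A0→Light, A1→Medium, A2→Light, A3→Heavy, A4→Medium; Echo's induced payoffs 6, 4, 5, 9, 4; outcome (Heavy, A3), payoffs (6, 9).
Echo gets 9 moving first and 7 moving second, so Echo prefers to move first.

first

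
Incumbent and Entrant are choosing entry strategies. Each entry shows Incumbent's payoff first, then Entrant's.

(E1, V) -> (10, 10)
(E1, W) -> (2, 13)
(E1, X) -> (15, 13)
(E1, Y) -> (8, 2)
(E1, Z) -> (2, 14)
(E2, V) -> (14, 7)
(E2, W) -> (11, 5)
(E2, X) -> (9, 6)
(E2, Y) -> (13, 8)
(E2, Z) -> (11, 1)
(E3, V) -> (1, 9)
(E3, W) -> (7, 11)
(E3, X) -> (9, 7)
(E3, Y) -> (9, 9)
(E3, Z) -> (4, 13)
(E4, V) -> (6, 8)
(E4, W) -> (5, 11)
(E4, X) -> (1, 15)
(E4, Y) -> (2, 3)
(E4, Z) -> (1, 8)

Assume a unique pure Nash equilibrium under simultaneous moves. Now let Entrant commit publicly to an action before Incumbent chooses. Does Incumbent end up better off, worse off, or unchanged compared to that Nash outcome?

better off

Backward induction with Entrant moving first.
- V: BR = E2, leader payoff 7.
- W: BR = E2, leader payoff 5.
- X: BR = E1, leader payoff 13.
- Y: BR = E2, leader payoff 8.
- Z: BR = E2, leader payoff 1.
Among 7, 5, 13, 8, 1, the best is 13 at X. Subgame-perfect outcome: (E1, X) with payoffs (15, 13).
For the simultaneous game, intersect best replies.
Incumbent's best replies: V→E2; W→E2; X→E1; Y→E2; Z→E2.
Entrant's best replies: E1→Z; E2→Y; E3→Z; E4→X.
Only (E2, Y) has each player best-responding; Nash payoffs (13, 8).
Incumbent earns 15 sequentially versus 13 at the Nash outcome: better off.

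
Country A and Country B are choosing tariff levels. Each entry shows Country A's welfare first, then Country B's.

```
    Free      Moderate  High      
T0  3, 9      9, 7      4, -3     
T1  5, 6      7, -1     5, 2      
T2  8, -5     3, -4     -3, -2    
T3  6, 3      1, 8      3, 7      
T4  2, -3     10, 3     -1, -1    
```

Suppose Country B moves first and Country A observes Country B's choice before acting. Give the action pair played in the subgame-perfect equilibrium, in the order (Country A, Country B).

(T4, Moderate)

Country A best-responds to each possible Country B move:
- Free: BR = T2, leader payoff -5.
- Moderate: BR = T4, leader payoff 3.
- High: BR = T1, leader payoff 2.
Maximizing over -5, 3, 2, Country B chooses Moderate. Subgame-perfect outcome: (T4, Moderate) with payoffs (10, 3).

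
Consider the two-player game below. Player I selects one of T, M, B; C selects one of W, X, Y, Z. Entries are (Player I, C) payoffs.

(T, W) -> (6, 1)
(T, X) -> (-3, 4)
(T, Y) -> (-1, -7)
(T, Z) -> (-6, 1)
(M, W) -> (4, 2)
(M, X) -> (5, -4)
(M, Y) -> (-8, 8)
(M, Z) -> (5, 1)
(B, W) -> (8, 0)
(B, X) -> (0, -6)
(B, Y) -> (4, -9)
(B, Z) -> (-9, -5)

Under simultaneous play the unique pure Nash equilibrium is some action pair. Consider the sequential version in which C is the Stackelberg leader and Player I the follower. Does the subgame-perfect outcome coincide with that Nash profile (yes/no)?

no

Work backward from Player I's decision.
- W → Player I plays B (best of 6, 4, 8); C gets 0.
- X → Player I plays M (best of -3, 5, 0); C gets -4.
- Y → Player I plays B (best of -1, -8, 4); C gets -9.
- Z → Player I plays M (best of -6, 5, -9); C gets 1.
Maximizing over 0, -4, -9, 1, C chooses Z. Subgame-perfect outcome: (M, Z) with payoffs (5, 1).
For the simultaneous game, intersect best replies.
Player I's best replies: W→B; X→M; Y→B; Z→M.
C's best replies: T→X; M→Y; B→W.
Only (B, W) has each player best-responding; Nash payoffs (8, 0).
Sequential outcome (M, Z) differs from the Nash profile (B, W).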